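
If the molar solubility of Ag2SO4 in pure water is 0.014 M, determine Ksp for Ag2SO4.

1.1e-5

Ag2SO4(s) <=> 2 Ag^+(aq) + SO4^2-(aq)
If s mol/L of Ag2SO4 dissolves, [Ag^+] = 2s and [SO4^2-] = s.
Ksp = [Ag^+]^2[SO4^2-]
So Ksp = (2s)^2 × s = 4s^3
With s = 1.4 × 10^-2: Ksp = 1.1 × 10^-5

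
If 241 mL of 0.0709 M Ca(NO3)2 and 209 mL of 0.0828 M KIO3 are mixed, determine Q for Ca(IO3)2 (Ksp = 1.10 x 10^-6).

Total volume = 241 + 209 = 450 mL.
[Ca^2+] = 7.09 × 10^-2 × (241/450) = 3.797 x 10^-2 M
[IO3^-] = 8.28 x 10^-2 × (209/450) = 3.846 x 10^-2 M
Ca(IO3)2(s) ⇌ Ca^2+ + 2 IO3^-, so Q = [Ca^2+][IO3^-]^2
Q = (3.797 × 10^-2)(3.846 x 10^-2)^2 = 5.62 x 10^-5
Q > Ksp, so Ca(IO3)2 will precipitate.

5.62e-5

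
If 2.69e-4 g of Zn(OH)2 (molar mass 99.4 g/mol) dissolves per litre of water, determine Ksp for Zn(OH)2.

Molar solubility s = (2.69 × 10^-4 g/L) / (99.4 g/mol) = 2.706 × 10^-6 M.
Zn(OH)2(s) <=> Zn^2+ + 2 OH^-
If s mol/L of Zn(OH)2 dissolves, [Zn^2+] = s and [OH^-] = 2s.
Ksp = [Zn^2+][OH^-]^2
So Ksp = s × (2s)^2 = 4s^3
With s = 2.706 × 10^-6: Ksp = 7.93 × 10^-17

Ksp ≈ 7.93e-17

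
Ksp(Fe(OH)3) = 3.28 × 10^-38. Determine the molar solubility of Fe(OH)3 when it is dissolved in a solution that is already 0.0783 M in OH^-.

s = 6.83e-35 M

Fe(OH)3(s) <=> Fe^3+ + 3 OH^-
Ksp = [Fe^3+][OH^-]^3
If s mol/L dissolves here, [Fe^3+] = s, [OH^-] = 0.0783 + 3s ≈ 0.0783 (common-ion effect: OH^- is already 0.0783 M).
Ksp ≈ s × (0.0783)^3
s = 6.83 x 10^-35 M
Check: 3s = 2.0 x 10^-34 ≪ 0.0783, so the approximation is valid.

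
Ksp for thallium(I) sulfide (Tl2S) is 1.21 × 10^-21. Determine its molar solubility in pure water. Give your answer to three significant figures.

s = 6.71 x 10^-8 M

Tl2S(s) ⇌ 2 Tl^+(aq) + S^2-(aq)
Ksp = [Tl^+]^2[S^2-]
With molar solubility s: [Tl^+] = 2s, [S^2-] = s.
Substituting: Ksp = (2s)^2s = 4s^3
s^3 = 1.21 × 10^-21 / 4, so s = 6.71 x 10^-8 M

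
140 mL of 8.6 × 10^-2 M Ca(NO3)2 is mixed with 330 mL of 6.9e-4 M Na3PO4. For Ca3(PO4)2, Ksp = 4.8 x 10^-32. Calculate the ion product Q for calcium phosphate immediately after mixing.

Total volume = 140 + 330 = 470 mL.
[Ca^2+] = 8.6 × 10^-2 × (140/470) = 2.56 x 10^-2 M
[PO4^3-] = 6.9 x 10^-4 × (330/470) = 4.84 × 10^-4 M
Ca3(PO4)2(s) ⇌ 3 Ca^2+(aq) + 2 PO4^3-(aq), so Q = [Ca^2+]^3[PO4^3-]^2
Q = (2.56 × 10^-2)^3(4.84 x 10^-4)^2 = 3.9 x 10^-12
Q > Ksp, so Ca3(PO4)2 will precipitate.

Q ≈ 3.9 × 10^-12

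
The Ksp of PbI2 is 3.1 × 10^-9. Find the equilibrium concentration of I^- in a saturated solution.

PbI2(s) ⇌ Pb^2+(aq) + 2 I^-(aq)
Ksp = [Pb^2+][I^-]^2
Let s = molar solubility. Then [Pb^2+] = s and [I^-] = 2s.
So Ksp = s × (2s)^2 = 4s^3
s^3 = 3.1 × 10^-9 / 4, so s = 9.19 × 10^-4 M
[I^-] = 2s = 1.8 x 10^-3 M

1.8 × 10^-3 M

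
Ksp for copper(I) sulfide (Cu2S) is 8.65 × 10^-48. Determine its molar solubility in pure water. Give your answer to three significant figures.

s ≈ 1.29e-16 M

Cu2S(s) ⇌ 2 Cu^+(aq) + S^2-(aq)
Ksp = [Cu^+]^2[S^2-]
For each mole of Cu2S that dissolves: [Cu^+] = 2s, [S^2-] = s.
So Ksp = (2s)^2 × s = 4s^3
s^3 = 8.65 × 10^-48 / 4, so s = 1.29 × 10^-16 M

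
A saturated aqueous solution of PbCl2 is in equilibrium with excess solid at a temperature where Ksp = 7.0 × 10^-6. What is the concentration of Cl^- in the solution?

PbCl2(s) <=> Pb^2+(aq) + 2 Cl^-(aq)
Ksp = [Pb^2+][Cl^-]^2
If s mol/L of PbCl2 dissolves, [Pb^2+] = s and [Cl^-] = 2s.
Ksp = s(2s)^2 = 4s^3
s = (7.0 × 10^-6 / 4)^(1/3) = 1.21 × 10^-2 M
[Cl^-] = 2s = 2.4 × 10^-2 M

[Cl^-] ≈ 0.024 M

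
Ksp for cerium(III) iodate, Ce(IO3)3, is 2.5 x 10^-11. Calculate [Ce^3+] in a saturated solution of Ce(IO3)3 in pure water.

Ce(IO3)3(s) <=> Ce^3+ + 3 IO3^-
Ksp = [Ce^3+][IO3^-]^3
If s mol/L of Ce(IO3)3 dissolves, [Ce^3+] = s and [IO3^-] = 3s.
So Ksp = s × (3s)^3 = 27s^4
Solving, s = (2.5 x 10^-11/27)^(1/4) = 9.81 × 10^-4 M
[Ce^3+] = s = 9.8 x 10^-4 M

9.8 x 10^-4 M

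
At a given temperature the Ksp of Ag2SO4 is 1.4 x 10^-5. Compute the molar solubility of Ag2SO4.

1.5e-2 M

Ag2SO4(s) ⇌ 2 Ag^+ + SO4^2-
Ksp = [Ag^+]^2[SO4^2-]
For each mole of Ag2SO4 that dissolves: [Ag^+] = 2s, [SO4^2-] = s.
So Ksp = (2s)^2 × s = 4s^3
s = (1.4 x 10^-5 / 4)^(1/3) = 1.5 x 10^-2 M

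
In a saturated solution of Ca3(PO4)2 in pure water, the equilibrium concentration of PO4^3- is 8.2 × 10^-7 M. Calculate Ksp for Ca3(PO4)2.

Ca3(PO4)2(s) <=> 3 Ca^2+(aq) + 2 PO4^3-(aq)
Stoichiometry gives [Ca^2+] = (3/2)[PO4^3-] = 1.23 x 10^-6 M.
Ksp = [Ca^2+]^3[PO4^3-]^2
Ksp = (1.23 x 10^-6)^3 × (8.2 x 10^-7)^2 = 1.3 × 10^-30

1.3e-30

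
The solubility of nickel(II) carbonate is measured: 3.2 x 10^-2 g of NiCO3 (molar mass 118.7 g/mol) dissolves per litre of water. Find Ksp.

Molar solubility s = (3.2 × 10^-2 g/L) / (118.7 g/mol) = 2.70 × 10^-4 M.
NiCO3(s) ⇌ Ni^2+(aq) + CO3^2-(aq)
With molar solubility s: [Ni^2+] = s, [CO3^2-] = s.
Ksp = [Ni^2+][CO3^2-]
Ksp = s × s = s^2
Ksp = (2.70 × 10^-4)^2 = 7.3 x 10^-8

7.3e-8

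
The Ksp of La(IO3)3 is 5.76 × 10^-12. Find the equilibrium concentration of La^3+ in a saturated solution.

La(IO3)3(s) <=> La^3+ + 3 IO3^-
Ksp = [La^3+][IO3^-]^3
With molar solubility s: [La^3+] = s, [IO3^-] = 3s.
Ksp = s(3s)^3 = 27s^4
Solving, s = (5.76 × 10^-12/27)^(1/4) = 6.796 × 10^-4 M
[La^3+] = s = 6.80 x 10^-4 M

6.80e-4 M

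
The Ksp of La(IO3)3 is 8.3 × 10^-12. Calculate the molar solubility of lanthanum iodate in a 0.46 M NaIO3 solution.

La(IO3)3(s) <=> La^3+ + 3 IO3^-
Ksp = [La^3+][IO3^-]^3
Let s be the molar solubility in this solution. [La^3+] = s, [IO3^-] = 0.46 + 3s ≈ 0.46 (Ksp is small, so little additional dissolves).
Ksp ≈ s × (0.46)^3
s = 8.5 × 10^-11 M
Check: 3s = 2.6 × 10^-10 ≪ 0.46, so the approximation is valid.

s = 8.5 x 10^-11 M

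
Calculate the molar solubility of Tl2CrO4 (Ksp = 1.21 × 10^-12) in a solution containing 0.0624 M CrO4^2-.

Tl2CrO4(s) ⇌ 2 Tl^+ + CrO4^2-
Ksp = [Tl^+]^2[CrO4^2-]
Let s = moles of Tl2CrO4 that dissolve per litre. [Tl^+] = 2s, [CrO4^2-] = 0.0624 + s ≈ 0.0624 (Ksp is small, so little additional dissolves).
Ksp ≈ (2s)^2 × 0.0624
s = 2.20 x 10^-6 M
Check: s = 2.2 × 10^-6 ≪ 0.0624, so the approximation is valid.

s = 2.20 × 10^-6 M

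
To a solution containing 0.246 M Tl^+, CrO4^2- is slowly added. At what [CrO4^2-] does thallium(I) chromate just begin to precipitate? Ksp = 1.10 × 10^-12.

[CrO4^2-] ≈ 1.82e-11 M

Tl2CrO4(s) ⇌ 2 Tl^+(aq) + CrO4^2-(aq)
Ksp = [Tl^+]^2[CrO4^2-]
Precipitation begins when Q = Ksp. With [Tl^+] = 0.246 M:
1.10 × 10^-12 = (0.246)^2 × [CrO4^2-]
[CrO4^2-] = (1.10 × 10^-12 / 6.052 × 10^-2) = 1.82 × 10^-11 M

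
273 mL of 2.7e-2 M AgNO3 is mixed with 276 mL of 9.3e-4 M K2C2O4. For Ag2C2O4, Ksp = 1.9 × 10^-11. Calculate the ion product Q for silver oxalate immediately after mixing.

Total volume = 273 + 276 = 549 mL.
[Ag^+] = 2.7 × 10^-2 × (273/549) = 1.34 x 10^-2 M
[C2O4^2-] = 9.3 x 10^-4 × (276/549) = 4.68 x 10^-4 M
Ag2C2O4(s) <=> 2 Ag^+ + C2O4^2-, so Q = [Ag^+]^2[C2O4^2-]
Q = (1.34 × 10^-2)^2(4.68 × 10^-4) = 8.4 x 10^-8
Q > Ksp, so Ag2C2O4 will precipitate.

8.4 x 10^-8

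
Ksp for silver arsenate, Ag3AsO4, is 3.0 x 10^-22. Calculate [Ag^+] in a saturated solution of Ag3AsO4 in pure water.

5.5e-6 M

Ag3AsO4(s) ⇌ 3 Ag^+ + AsO4^3-
Ksp = [Ag^+]^3[AsO4^3-]
With molar solubility s: [Ag^+] = 3s, [AsO4^3-] = s.
Ksp = (3s)^3s = 27s^4
s = (3.0 x 10^-22 / 27)^(1/4) = 1.83 x 10^-6 M
[Ag^+] = 3s = 5.5 × 10^-6 M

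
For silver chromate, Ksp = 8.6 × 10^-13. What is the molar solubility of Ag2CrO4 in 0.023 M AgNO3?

Ag2CrO4(s) <=> 2 Ag^+ + CrO4^2-
Ksp = [Ag^+]^2[CrO4^2-]
If s mol/L dissolves here, [Ag^+] = 0.023 + 2s ≈ 0.023, [CrO4^2-] = s (Ksp is small, so little additional dissolves).
Ksp ≈ (0.023)^2 × s
s = 1.6 × 10^-9 M
Check: 2s = 3.3 x 10^-9 ≪ 0.023, so the approximation is valid.

1.6 × 10^-9 M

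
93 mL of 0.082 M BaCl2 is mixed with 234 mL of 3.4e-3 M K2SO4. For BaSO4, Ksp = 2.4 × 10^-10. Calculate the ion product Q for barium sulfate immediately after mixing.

Total volume = 93 + 234 = 327 mL.
[Ba^2+] = 8.2 x 10^-2 × (93/327) = 2.33 x 10^-2 M
[SO4^2-] = 3.4 x 10^-3 × (234/327) = 2.43 × 10^-3 M
BaSO4(s) ⇌ Ba^2+ + SO4^2-, so Q = [Ba^2+][SO4^2-]
Q = (2.33 × 10^-2)(2.43 x 10^-3) = 5.7 × 10^-5
Q > Ksp, so BaSO4 will precipitate.

Q = 5.7e-5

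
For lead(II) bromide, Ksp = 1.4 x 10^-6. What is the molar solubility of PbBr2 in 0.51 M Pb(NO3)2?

PbBr2(s) ⇌ Pb^2+ + 2 Br^-
Ksp = [Pb^2+][Br^-]^2
If s mol/L dissolves here, [Pb^2+] = 0.51 + s ≈ 0.51, [Br^-] = 2s (since Pb^2+ from Pb(NO3)2 dominates).
Ksp ≈ 0.51 × (2s)^2
s = 8.3 × 10^-4 M
Check: s = 8.3 × 10^-4 ≪ 0.51, so the approximation is valid.

s = 8.3e-4 M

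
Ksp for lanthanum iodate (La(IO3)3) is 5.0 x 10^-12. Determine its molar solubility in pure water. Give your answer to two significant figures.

La(IO3)3(s) <=> La^3+ + 3 IO3^-
Ksp = [La^3+][IO3^-]^3
With molar solubility s: [La^3+] = s, [IO3^-] = 3s.
Substituting: Ksp = s(3s)^3 = 27s^4
Solving, s = (5.0 x 10^-12/27)^(1/4) = 6.6 × 10^-4 M

s ≈ 6.6 x 10^-4 M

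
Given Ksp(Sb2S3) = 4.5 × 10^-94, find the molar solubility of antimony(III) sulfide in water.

s = 8.4 × 10^-20 M

Sb2S3(s) ⇌ 2 Sb^3+ + 3 S^2-
Ksp = [Sb^3+]^2[S^2-]^3
With molar solubility s: [Sb^3+] = 2s, [S^2-] = 3s.
So Ksp = (2s)^2 × (3s)^3 = 108s^5
Solving, s = (4.5 × 10^-94/108)^(1/5) = 8.4 × 10^-20 M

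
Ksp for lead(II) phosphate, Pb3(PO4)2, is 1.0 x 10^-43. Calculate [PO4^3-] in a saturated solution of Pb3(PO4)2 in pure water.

Pb3(PO4)2(s) ⇌ 3 Pb^2+(aq) + 2 PO4^3-(aq)
Ksp = [Pb^2+]^3[PO4^3-]^2
For each mole of Pb3(PO4)2 that dissolves: [Pb^2+] = 3s, [PO4^3-] = 2s.
Substituting: Ksp = (3s)^3(2s)^2 = 108s^5
s = (1.0 x 10^-43 / 108)^(1/5) = 9.85 × 10^-10 M
[PO4^3-] = 2s = 2.0 x 10^-9 M

[PO4^3-] ≈ 2.0e-9 M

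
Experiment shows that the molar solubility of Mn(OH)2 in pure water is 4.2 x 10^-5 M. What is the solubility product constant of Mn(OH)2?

Mn(OH)2(s) ⇌ Mn^2+ + 2 OH^-
Let s = molar solubility. Then [Mn^2+] = s and [OH^-] = 2s.
Ksp = [Mn^2+][OH^-]^2
So Ksp = s × (2s)^2 = 4s^3
Ksp = 4 × (4.2 × 10^-5)^3 = 3.0 x 10^-13

Ksp = 3.0e-13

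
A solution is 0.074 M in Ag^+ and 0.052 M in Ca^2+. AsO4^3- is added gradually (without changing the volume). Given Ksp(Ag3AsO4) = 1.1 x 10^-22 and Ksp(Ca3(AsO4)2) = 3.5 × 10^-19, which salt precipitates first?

Each salt begins to precipitate when Q = Ksp, i.e. when [AsO4^3-] reaches its threshold.
For Ag3AsO4: 1.1 x 10^-22 = (0.074)^3 × [AsO4^3-]  ⇒  [AsO4^3-] = 2.7 × 10^-19 M.
For Ca3(AsO4)2: 3.5 × 10^-19 = (0.052)^3 × [AsO4^3-]^2  ⇒  [AsO4^3-] = 5.0 × 10^-8 M.
The salt with the lower threshold [AsO4^3-] precipitates first: Ag3AsO4.

Ag3AsO4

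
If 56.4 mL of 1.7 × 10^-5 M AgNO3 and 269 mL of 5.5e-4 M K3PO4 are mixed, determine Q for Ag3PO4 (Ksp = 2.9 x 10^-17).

1.2 x 10^-20

Total volume = 56.4 + 269 = 325.4 mL.
[Ag^+] = 1.7 × 10^-5 × (56.4/325.4) = 2.95 × 10^-6 M
[PO4^3-] = 5.5 x 10^-4 × (269/325.4) = 4.55 x 10^-4 M
Ag3PO4(s) ⇌ 3 Ag^+ + PO4^3-, so Q = [Ag^+]^3[PO4^3-]
Q = (2.95 × 10^-6)^3(4.55 × 10^-4) = 1.2 × 10^-20
Q < Ksp, so no precipitate of Ag3PO4 forms.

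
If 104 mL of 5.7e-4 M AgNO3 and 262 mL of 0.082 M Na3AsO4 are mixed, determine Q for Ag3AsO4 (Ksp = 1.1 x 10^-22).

Total volume = 104 + 262 = 366 mL.
[Ag^+] = 5.7 × 10^-4 × (104/366) = 1.62 × 10^-4 M
[AsO4^3-] = 8.2 × 10^-2 × (262/366) = 5.87 × 10^-2 M
Ag3AsO4(s) <=> 3 Ag^+ + AsO4^3-, so Q = [Ag^+]^3[AsO4^3-]
Q = (1.62 × 10^-4)^3(5.87 × 10^-2) = 2.5 x 10^-13
Q > Ksp, so Ag3AsO4 will precipitate.

Q ≈ 2.5 × 10^-13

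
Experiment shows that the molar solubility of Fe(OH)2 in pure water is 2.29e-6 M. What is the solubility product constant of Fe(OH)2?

Ksp ≈ 4.80e-17

Fe(OH)2(s) ⇌ Fe^2+ + 2 OH^-
Let s = molar solubility. Then [Fe^2+] = s and [OH^-] = 2s.
Ksp = [Fe^2+][OH^-]^2
Ksp = s(2s)^2 = 4s^3
Ksp = 4 × (2.29 x 10^-6)^3 = 4.80 × 10^-17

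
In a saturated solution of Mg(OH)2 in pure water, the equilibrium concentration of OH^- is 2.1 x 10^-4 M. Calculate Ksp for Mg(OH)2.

Ksp ≈ 4.6e-12

Mg(OH)2(s) ⇌ Mg^2+ + 2 OH^-
Stoichiometry gives [Mg^2+] = (1/2)[OH^-] = 1.05 × 10^-4 M.
Ksp = [Mg^2+][OH^-]^2
Ksp = 1.05 × 10^-4 × (2.1 × 10^-4)^2 = 4.6 × 10^-12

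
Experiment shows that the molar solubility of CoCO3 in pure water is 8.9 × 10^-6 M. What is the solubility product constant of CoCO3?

7.9 × 10^-11

CoCO3(s) ⇌ Co^2+ + CO3^2-
For each mole of CoCO3 that dissolves: [Co^2+] = s, [CO3^2-] = s.
Ksp = [Co^2+][CO3^2-]
Ksp = (s)(s) = s^2
Ksp = (8.9 x 10^-6)^2 = 7.9 x 10^-11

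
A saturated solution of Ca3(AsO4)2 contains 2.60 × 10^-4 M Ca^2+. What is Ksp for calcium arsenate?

Ca3(AsO4)2(s) <=> 3 Ca^2+ + 2 AsO4^3-
Stoichiometry gives [AsO4^3-] = (2/3)[Ca^2+] = 1.733 x 10^-4 M.
Ksp = [Ca^2+]^3[AsO4^3-]^2
Ksp = (2.60 × 10^-4)^3 × (1.733 × 10^-4)^2 = 5.28 × 10^-19

Ksp ≈ 5.28e-19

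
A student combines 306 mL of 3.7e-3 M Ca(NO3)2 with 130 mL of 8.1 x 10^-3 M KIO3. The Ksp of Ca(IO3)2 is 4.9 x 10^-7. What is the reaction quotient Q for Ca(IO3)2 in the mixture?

1.5 × 10^-8

Total volume = 306 + 130 = 436 mL.
[Ca^2+] = 3.7 × 10^-3 × (306/436) = 2.60 × 10^-3 M
[IO3^-] = 8.1 x 10^-3 × (130/436) = 2.42 x 10^-3 M
Ca(IO3)2(s) ⇌ Ca^2+(aq) + 2 IO3^-(aq), so Q = [Ca^2+][IO3^-]^2
Q = (2.60 × 10^-3)(2.42 x 10^-3)^2 = 1.5 × 10^-8
Q < Ksp, so no precipitate of Ca(IO3)2 forms.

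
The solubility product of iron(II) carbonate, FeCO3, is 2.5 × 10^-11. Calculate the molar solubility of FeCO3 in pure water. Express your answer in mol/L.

s = 5.0 × 10^-6 M

FeCO3(s) ⇌ Fe^2+(aq) + CO3^2-(aq)
Ksp = [Fe^2+][CO3^2-]
With molar solubility s: [Fe^2+] = s, [CO3^2-] = s.
Ksp = s × s = s^2
s = √(2.5 × 10^-11) = 5.0 × 10^-6 M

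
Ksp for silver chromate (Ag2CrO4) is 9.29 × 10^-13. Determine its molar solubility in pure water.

s = 6.15e-5 M

Ag2CrO4(s) ⇌ 2 Ag^+ + CrO4^2-
Ksp = [Ag^+]^2[CrO4^2-]
Let s = molar solubility. Then [Ag^+] = 2s and [CrO4^2-] = s.
Substituting: Ksp = (2s)^2s = 4s^3
s = (9.29 × 10^-13 / 4)^(1/3) = 6.15 x 10^-5 M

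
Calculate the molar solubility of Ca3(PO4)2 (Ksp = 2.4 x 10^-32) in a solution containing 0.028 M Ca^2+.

1.7e-14 M

Ca3(PO4)2(s) <=> 3 Ca^2+ + 2 PO4^3-
Ksp = [Ca^2+]^3[PO4^3-]^2
If s mol/L dissolves here, [Ca^2+] = 0.028 + 3s ≈ 0.028, [PO4^3-] = 2s (since the Ca^2+ already present dominates).
Ksp ≈ (0.028)^3 × (2s)^2
s = 1.7 × 10^-14 M
Check: 3s = 5.0 × 10^-14 ≪ 0.028, so the approximation is valid.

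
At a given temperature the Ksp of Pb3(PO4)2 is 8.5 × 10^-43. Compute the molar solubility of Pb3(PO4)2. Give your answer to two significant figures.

Pb3(PO4)2(s) <=> 3 Pb^2+(aq) + 2 PO4^3-(aq)
Ksp = [Pb^2+]^3[PO4^3-]^2
For each mole of Pb3(PO4)2 that dissolves: [Pb^2+] = 3s, [PO4^3-] = 2s.
So Ksp = (3s)^3 × (2s)^2 = 108s^5
Solving, s = (8.5 × 10^-43/108)^(1/5) = 1.5 × 10^-9 M

s = 1.5 × 10^-9 M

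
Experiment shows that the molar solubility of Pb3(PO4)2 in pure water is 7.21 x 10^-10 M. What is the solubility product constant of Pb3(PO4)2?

Pb3(PO4)2(s) <=> 3 Pb^2+(aq) + 2 PO4^3-(aq)
For each mole of Pb3(PO4)2 that dissolves: [Pb^2+] = 3s, [PO4^3-] = 2s.
Ksp = [Pb^2+]^3[PO4^3-]^2
Substituting: Ksp = (3s)^3(2s)^2 = 108s^5
With s = 7.21 × 10^-10: Ksp = 2.10 × 10^-44

Ksp = 2.10e-44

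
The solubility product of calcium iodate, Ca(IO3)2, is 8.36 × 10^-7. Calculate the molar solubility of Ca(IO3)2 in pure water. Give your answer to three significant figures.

5.93 x 10^-3 M

Ca(IO3)2(s) ⇌ Ca^2+(aq) + 2 IO3^-(aq)
Ksp = [Ca^2+][IO3^-]^2
With molar solubility s: [Ca^2+] = s, [IO3^-] = 2s.
Ksp = s(2s)^2 = 4s^3
Solving, s = (8.36 × 10^-7/4)^(1/3) = 5.93 x 10^-3 M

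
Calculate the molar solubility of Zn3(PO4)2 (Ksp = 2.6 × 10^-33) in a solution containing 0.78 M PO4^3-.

Zn3(PO4)2(s) ⇌ 3 Zn^2+ + 2 PO4^3-
Ksp = [Zn^2+]^3[PO4^3-]^2
If s mol/L dissolves here, [Zn^2+] = 3s, [PO4^3-] = 0.78 + 2s ≈ 0.78 (Ksp is small, so little additional dissolves).
Ksp ≈ (3s)^3 × (0.78)^2
s = 5.4 × 10^-12 M
Check: 2s = 1.1 × 10^-11 ≪ 0.78, so the approximation is valid.

s ≈ 5.4 x 10^-12 M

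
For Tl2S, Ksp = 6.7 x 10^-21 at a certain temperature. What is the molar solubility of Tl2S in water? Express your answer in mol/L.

s = 1.2 x 10^-7 M

Tl2S(s) <=> 2 Tl^+(aq) + S^2-(aq)
Ksp = [Tl^+]^2[S^2-]
For each mole of Tl2S that dissolves: [Tl^+] = 2s, [S^2-] = s.
Ksp = (2s)^2s = 4s^3
Solving, s = (6.7 x 10^-21/4)^(1/3) = 1.2 × 10^-7 M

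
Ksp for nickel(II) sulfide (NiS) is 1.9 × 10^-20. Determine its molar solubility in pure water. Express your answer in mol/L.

s ≈ 1.4 × 10^-10 M

NiS(s) ⇌ Ni^2+ + S^2-
Ksp = [Ni^2+][S^2-]
With molar solubility s: [Ni^2+] = s, [S^2-] = s.
Ksp = (s)(s) = s^2
s = √(1.9 × 10^-20) = 1.4 × 10^-10 M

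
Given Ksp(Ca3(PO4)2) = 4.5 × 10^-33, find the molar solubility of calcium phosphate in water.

s ≈ 1.3e-7 M

Ca3(PO4)2(s) <=> 3 Ca^2+ + 2 PO4^3-
Ksp = [Ca^2+]^3[PO4^3-]^2
With molar solubility s: [Ca^2+] = 3s, [PO4^3-] = 2s.
So Ksp = (3s)^3 × (2s)^2 = 108s^5
s = (4.5 × 10^-33 / 108)^(1/5) = 1.3 × 10^-7 M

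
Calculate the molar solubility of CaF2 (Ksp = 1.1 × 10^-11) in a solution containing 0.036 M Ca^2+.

CaF2(s) ⇌ Ca^2+(aq) + 2 F^-(aq)
Ksp = [Ca^2+][F^-]^2
Let s = moles of CaF2 that dissolve per litre. [Ca^2+] = 0.036 + s ≈ 0.036, [F^-] = 2s (Ksp is small, so little additional dissolves).
Ksp ≈ 0.036 × (2s)^2
s = 8.7 × 10^-6 M
Check: s = 8.7 × 10^-6 ≪ 0.036, so the approximation is valid.

s ≈ 8.7e-6 M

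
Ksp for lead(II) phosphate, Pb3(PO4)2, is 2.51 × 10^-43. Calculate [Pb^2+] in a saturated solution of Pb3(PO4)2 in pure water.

Pb3(PO4)2(s) <=> 3 Pb^2+ + 2 PO4^3-
Ksp = [Pb^2+]^3[PO4^3-]^2
Let s = molar solubility. Then [Pb^2+] = 3s and [PO4^3-] = 2s.
Ksp = (3s)^3(2s)^2 = 108s^5
s = (2.51 × 10^-43 / 108)^(1/5) = 1.184 × 10^-9 M
[Pb^2+] = 3s = 3.55 × 10^-9 M

[Pb^2+] = 3.55 × 10^-9 M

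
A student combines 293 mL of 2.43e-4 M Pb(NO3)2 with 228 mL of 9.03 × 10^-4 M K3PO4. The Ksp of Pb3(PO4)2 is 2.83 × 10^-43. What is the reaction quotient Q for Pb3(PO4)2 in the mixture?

Total volume = 293 + 228 = 521 mL.
[Pb^2+] = 2.43 × 10^-4 × (293/521) = 1.367 × 10^-4 M
[PO4^3-] = 9.03 × 10^-4 × (228/521) = 3.952 x 10^-4 M
Pb3(PO4)2(s) <=> 3 Pb^2+ + 2 PO4^3-, so Q = [Pb^2+]^3[PO4^3-]^2
Q = (1.367 × 10^-4)^3(3.952 × 10^-4)^2 = 3.99 × 10^-19
Q > Ksp, so Pb3(PO4)2 will precipitate.

Q ≈ 3.99e-19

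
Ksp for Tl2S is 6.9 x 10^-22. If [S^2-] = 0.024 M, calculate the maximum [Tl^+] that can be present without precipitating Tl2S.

1.7e-10 M

Tl2S(s) ⇌ 2 Tl^+(aq) + S^2-(aq)
Ksp = [Tl^+]^2[S^2-]
Precipitation begins when Q = Ksp. With [S^2-] = 0.024 M:
6.9 x 10^-22 = (0.024) × [Tl^+]^2
[Tl^+] = (6.9 x 10^-22 / 2.4 × 10^-2)^(1/2) = 1.7 × 10^-10 M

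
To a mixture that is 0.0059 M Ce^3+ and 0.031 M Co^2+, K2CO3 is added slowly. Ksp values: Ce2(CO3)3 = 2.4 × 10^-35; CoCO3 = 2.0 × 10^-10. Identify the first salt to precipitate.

Ce2(CO3)3

Precipitation of each salt starts when its ion product equals its Ksp.
For Ce2(CO3)3: 2.4 × 10^-35 = (0.0059)^2 × [CO3^2-]^3  ⇒  [CO3^2-] = 8.8 × 10^-11 M.
For CoCO3: 2.0 × 10^-10 = 0.031 × [CO3^2-]  ⇒  [CO3^2-] = 6.5 × 10^-9 M.
The salt with the lower threshold [CO3^2-] precipitates first: Ce2(CO3)3.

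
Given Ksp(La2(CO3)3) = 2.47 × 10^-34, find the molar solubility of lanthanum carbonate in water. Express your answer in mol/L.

7.44 × 10^-8 M

La2(CO3)3(s) ⇌ 2 La^3+(aq) + 3 CO3^2-(aq)
Ksp = [La^3+]^2[CO3^2-]^3
If s mol/L of La2(CO3)3 dissolves, [La^3+] = 2s and [CO3^2-] = 3s.
Ksp = (2s)^2(3s)^3 = 108s^5
Solving, s = (2.47 × 10^-34/108)^(1/5) = 7.44 × 10^-8 M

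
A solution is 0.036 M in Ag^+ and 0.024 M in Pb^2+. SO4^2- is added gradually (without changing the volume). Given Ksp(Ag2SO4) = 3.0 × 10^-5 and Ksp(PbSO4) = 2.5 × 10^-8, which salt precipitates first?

PbSO4

Each salt begins to precipitate when Q = Ksp, i.e. when [SO4^2-] reaches its threshold.
For Ag2SO4: 3.0 × 10^-5 = (0.036)^2 × [SO4^2-]  ⇒  [SO4^2-] = 2.3 × 10^-2 M.
For PbSO4: 2.5 × 10^-8 = 0.024 × [SO4^2-]  ⇒  [SO4^2-] = 1.0 × 10^-6 M.
The salt with the lower threshold [SO4^2-] precipitates first: PbSO4.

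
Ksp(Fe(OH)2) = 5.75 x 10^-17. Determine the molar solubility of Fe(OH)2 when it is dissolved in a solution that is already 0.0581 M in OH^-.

Fe(OH)2(s) ⇌ Fe^2+(aq) + 2 OH^-(aq)
Ksp = [Fe^2+][OH^-]^2
Let s be the molar solubility in this solution. [Fe^2+] = s, [OH^-] = 0.0581 + 2s ≈ 0.0581 (common-ion effect: OH^- is already 0.0581 M).
Ksp ≈ s × (0.0581)^2
s = 1.70 x 10^-14 M
Check: 2s = 3.4 × 10^-14 ≪ 0.0581, so the approximation is valid.

s = 1.70 x 10^-14 M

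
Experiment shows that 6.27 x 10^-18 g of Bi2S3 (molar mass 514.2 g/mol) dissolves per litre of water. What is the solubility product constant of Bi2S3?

Molar solubility s = (6.27 x 10^-18 g/L) / (514.2 g/mol) = 1.219 × 10^-20 M.
Bi2S3(s) <=> 2 Bi^3+(aq) + 3 S^2-(aq)
For each mole of Bi2S3 that dissolves: [Bi^3+] = 2s, [S^2-] = 3s.
Ksp = [Bi^3+]^2[S^2-]^3
Substituting: Ksp = (2s)^2(3s)^3 = 108s^5
Ksp = 108 × (1.219 x 10^-20)^5 = 2.91 x 10^-98

2.91 x 10^-98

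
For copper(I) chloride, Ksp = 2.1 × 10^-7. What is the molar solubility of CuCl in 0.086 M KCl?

2.4e-6 M

CuCl(s) ⇌ Cu^+(aq) + Cl^-(aq)
Ksp = [Cu^+][Cl^-]
Let s be the molar solubility in this solution. [Cu^+] = s, [Cl^-] = 0.086 + s ≈ 0.086 (common-ion effect: Cl^- is already 0.086 M).
Ksp ≈ s × 0.086
s = 2.4 × 10^-6 M
Check: s = 2.4 × 10^-6 ≪ 0.086, so the approximation is valid.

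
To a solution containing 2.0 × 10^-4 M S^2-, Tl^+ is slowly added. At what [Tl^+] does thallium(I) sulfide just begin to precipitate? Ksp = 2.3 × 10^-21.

3.4 × 10^-9 M

Tl2S(s) <=> 2 Tl^+ + S^2-
Ksp = [Tl^+]^2[S^2-]
Precipitation begins when Q = Ksp. With [S^2-] = 2.0 × 10^-4 M:
2.3 × 10^-21 = (2.0 × 10^-4) × [Tl^+]^2
[Tl^+] = (2.3 × 10^-21 / 2.0 × 10^-4)^(1/2) = 3.4 × 10^-9 M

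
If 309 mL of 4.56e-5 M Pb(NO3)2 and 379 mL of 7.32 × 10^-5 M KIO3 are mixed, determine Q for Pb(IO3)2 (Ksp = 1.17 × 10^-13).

Q = 3.33 × 10^-14

Total volume = 309 + 379 = 688 mL.
[Pb^2+] = 4.56 × 10^-5 × (309/688) = 2.048 x 10^-5 M
[IO3^-] = 7.32 x 10^-5 × (379/688) = 4.032 × 10^-5 M
Pb(IO3)2(s) ⇌ Pb^2+(aq) + 2 IO3^-(aq), so Q = [Pb^2+][IO3^-]^2
Q = (2.048 x 10^-5)(4.032 × 10^-5)^2 = 3.33 × 10^-14
Q < Ksp, so no precipitate of Pb(IO3)2 forms.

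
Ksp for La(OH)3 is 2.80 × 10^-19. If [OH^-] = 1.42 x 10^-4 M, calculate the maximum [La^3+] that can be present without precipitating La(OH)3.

9.78e-8 M

La(OH)3(s) <=> La^3+ + 3 OH^-
Ksp = [La^3+][OH^-]^3
Precipitation begins when Q = Ksp. With [OH^-] = 1.42 x 10^-4 M:
2.80 × 10^-19 = (1.42 x 10^-4)^3 × [La^3+]
[La^3+] = (2.80 × 10^-19 / 2.863 × 10^-12) = 9.78 × 10^-8 M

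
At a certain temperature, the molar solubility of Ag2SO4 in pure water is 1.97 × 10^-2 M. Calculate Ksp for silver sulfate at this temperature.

Ag2SO4(s) ⇌ 2 Ag^+(aq) + SO4^2-(aq)
With molar solubility s: [Ag^+] = 2s, [SO4^2-] = s.
Ksp = [Ag^+]^2[SO4^2-]
So Ksp = (2s)^2 × s = 4s^3
With s = 1.97 x 10^-2: Ksp = 3.06 × 10^-5

Ksp ≈ 3.06 × 10^-5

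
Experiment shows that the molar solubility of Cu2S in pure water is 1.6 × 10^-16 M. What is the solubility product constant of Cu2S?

Cu2S(s) ⇌ 2 Cu^+ + S^2-
If s mol/L of Cu2S dissolves, [Cu^+] = 2s and [S^2-] = s.
Ksp = [Cu^+]^2[S^2-]
Substituting: Ksp = (2s)^2s = 4s^3
Ksp = 4 × (1.6 × 10^-16)^3 = 1.6 x 10^-47

Ksp = 1.6 × 10^-47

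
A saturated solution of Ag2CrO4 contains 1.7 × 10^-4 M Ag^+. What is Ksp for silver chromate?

Ksp ≈ 2.5 × 10^-12

Ag2CrO4(s) ⇌ 2 Ag^+ + CrO4^2-
Stoichiometry gives [CrO4^2-] = (1/2)[Ag^+] = 8.50 x 10^-5 M.
Ksp = [Ag^+]^2[CrO4^2-]
Ksp = (1.7 × 10^-4)^2 × 8.50 × 10^-5 = 2.5 × 10^-12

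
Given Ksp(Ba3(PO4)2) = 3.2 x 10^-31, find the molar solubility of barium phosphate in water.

3.1 x 10^-7 M

Ba3(PO4)2(s) ⇌ 3 Ba^2+(aq) + 2 PO4^3-(aq)
Ksp = [Ba^2+]^3[PO4^3-]^2
For each mole of Ba3(PO4)2 that dissolves: [Ba^2+] = 3s, [PO4^3-] = 2s.
Ksp = (3s)^3(2s)^2 = 108s^5
Solving, s = (3.2 x 10^-31/108)^(1/5) = 3.1 × 10^-7 M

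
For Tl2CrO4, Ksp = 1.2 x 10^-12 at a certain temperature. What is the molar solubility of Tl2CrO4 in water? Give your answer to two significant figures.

6.7 × 10^-5 M

Tl2CrO4(s) ⇌ 2 Tl^+(aq) + CrO4^2-(aq)
Ksp = [Tl^+]^2[CrO4^2-]
If s mol/L of Tl2CrO4 dissolves, [Tl^+] = 2s and [CrO4^2-] = s.
So Ksp = (2s)^2 × s = 4s^3
s^3 = 1.2 x 10^-12 / 4, so s = 6.7 × 10^-5 M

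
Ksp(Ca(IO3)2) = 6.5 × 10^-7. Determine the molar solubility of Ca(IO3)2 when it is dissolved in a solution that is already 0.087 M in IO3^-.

Ca(IO3)2(s) ⇌ Ca^2+(aq) + 2 IO3^-(aq)
Ksp = [Ca^2+][IO3^-]^2
Let s = moles of Ca(IO3)2 that dissolve per litre. [Ca^2+] = s, [IO3^-] = 0.087 + 2s ≈ 0.087 (Ksp is small, so little additional dissolves).
Ksp ≈ s × (0.087)^2
s = 8.6 × 10^-5 M
Check: 2s = 1.7 × 10^-4 ≪ 0.087, so the approximation is valid.

8.6 × 10^-5 M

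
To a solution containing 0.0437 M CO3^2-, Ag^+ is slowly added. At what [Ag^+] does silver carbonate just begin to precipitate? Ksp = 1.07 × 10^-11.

[Ag^+] = 1.56 × 10^-5 M

Ag2CO3(s) ⇌ 2 Ag^+(aq) + CO3^2-(aq)
Ksp = [Ag^+]^2[CO3^2-]
Precipitation begins when Q = Ksp. With [CO3^2-] = 0.0437 M:
1.07 × 10^-11 = (0.0437) × [Ag^+]^2
[Ag^+] = (1.07 × 10^-11 / 4.37 x 10^-2)^(1/2) = 1.56 × 10^-5 M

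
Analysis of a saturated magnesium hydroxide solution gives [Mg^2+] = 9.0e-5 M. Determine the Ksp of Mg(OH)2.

Mg(OH)2(s) <=> Mg^2+ + 2 OH^-
Stoichiometry gives [OH^-] = (2/1)[Mg^2+] = 1.80 × 10^-4 M.
Ksp = [Mg^2+][OH^-]^2
Ksp = 9.0 × 10^-5 × (1.80 x 10^-4)^2 = 2.9 × 10^-12

2.9e-12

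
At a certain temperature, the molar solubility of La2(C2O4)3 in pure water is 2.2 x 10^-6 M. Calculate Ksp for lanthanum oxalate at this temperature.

5.6e-27

La2(C2O4)3(s) ⇌ 2 La^3+ + 3 C2O4^2-
If s mol/L of La2(C2O4)3 dissolves, [La^3+] = 2s and [C2O4^2-] = 3s.
Ksp = [La^3+]^2[C2O4^2-]^3
So Ksp = (2s)^2 × (3s)^3 = 108s^5
With s = 2.2 × 10^-6: Ksp = 5.6 × 10^-27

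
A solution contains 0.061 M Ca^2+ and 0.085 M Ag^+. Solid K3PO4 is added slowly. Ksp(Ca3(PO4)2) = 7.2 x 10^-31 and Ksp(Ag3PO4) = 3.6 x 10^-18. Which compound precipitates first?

Each salt begins to precipitate when Q = Ksp, i.e. when [PO4^3-] reaches its threshold.
For Ca3(PO4)2: 7.2 x 10^-31 = (0.061)^3 × [PO4^3-]^2  ⇒  [PO4^3-] = 5.6 × 10^-14 M.
For Ag3PO4: 3.6 x 10^-18 = (0.085)^3 × [PO4^3-]  ⇒  [PO4^3-] = 5.9 × 10^-15 M.
The salt with the lower threshold [PO4^3-] precipitates first: Ag3PO4.

Ag3PO4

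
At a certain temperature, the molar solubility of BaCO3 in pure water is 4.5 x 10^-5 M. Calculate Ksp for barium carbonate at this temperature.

Ksp ≈ 2.0e-9

BaCO3(s) <=> Ba^2+ + CO3^2-
For each mole of BaCO3 that dissolves: [Ba^2+] = s, [CO3^2-] = s.
Ksp = [Ba^2+][CO3^2-]
Ksp = s^2
Ksp = (4.5 x 10^-5)^2 = 2.0 × 10^-9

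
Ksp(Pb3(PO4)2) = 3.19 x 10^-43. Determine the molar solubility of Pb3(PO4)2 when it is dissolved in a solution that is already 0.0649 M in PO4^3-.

1.41e-14 M

Pb3(PO4)2(s) ⇌ 3 Pb^2+(aq) + 2 PO4^3-(aq)
Ksp = [Pb^2+]^3[PO4^3-]^2
If s mol/L dissolves here, [Pb^2+] = 3s, [PO4^3-] = 0.0649 + 2s ≈ 0.0649 (common-ion effect: PO4^3- is already 0.0649 M).
Ksp ≈ (3s)^3 × (0.0649)^2
s = 1.41 × 10^-14 M
Check: 2s = 2.8 × 10^-14 ≪ 0.0649, so the approximation is valid.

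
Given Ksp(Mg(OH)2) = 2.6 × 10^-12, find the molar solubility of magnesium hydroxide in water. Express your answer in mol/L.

Mg(OH)2(s) ⇌ Mg^2+ + 2 OH^-
Ksp = [Mg^2+][OH^-]^2
Let s = molar solubility. Then [Mg^2+] = s and [OH^-] = 2s.
So Ksp = s × (2s)^2 = 4s^3
s^3 = 2.6 × 10^-12 / 4, so s = 8.7 x 10^-5 M

s = 8.7 x 10^-5 M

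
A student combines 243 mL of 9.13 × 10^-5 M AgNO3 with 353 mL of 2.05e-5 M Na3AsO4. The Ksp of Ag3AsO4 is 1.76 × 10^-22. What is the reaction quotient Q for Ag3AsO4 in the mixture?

Total volume = 243 + 353 = 596 mL.
[Ag^+] = 9.13 x 10^-5 × (243/596) = 3.722 × 10^-5 M
[AsO4^3-] = 2.05 × 10^-5 × (353/596) = 1.214 × 10^-5 M
Ag3AsO4(s) ⇌ 3 Ag^+(aq) + AsO4^3-(aq), so Q = [Ag^+]^3[AsO4^3-]
Q = (3.722 × 10^-5)^3(1.214 × 10^-5) = 6.26 × 10^-19
Q > Ksp, so Ag3AsO4 will precipitate.

6.26e-19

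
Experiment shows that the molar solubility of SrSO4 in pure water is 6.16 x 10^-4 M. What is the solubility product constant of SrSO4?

3.79e-7

SrSO4(s) ⇌ Sr^2+ + SO4^2-
With molar solubility s: [Sr^2+] = s, [SO4^2-] = s.
Ksp = [Sr^2+][SO4^2-]
Ksp = s^2
With s = 6.16 × 10^-4: Ksp = 3.79 × 10^-7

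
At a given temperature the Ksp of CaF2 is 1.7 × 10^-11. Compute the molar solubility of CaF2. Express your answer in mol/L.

s = 1.6 × 10^-4 M

CaF2(s) ⇌ Ca^2+(aq) + 2 F^-(aq)
Ksp = [Ca^2+][F^-]^2
With molar solubility s: [Ca^2+] = s, [F^-] = 2s.
Ksp = s(2s)^2 = 4s^3
s = (1.7 × 10^-11 / 4)^(1/3) = 1.6 x 10^-4 M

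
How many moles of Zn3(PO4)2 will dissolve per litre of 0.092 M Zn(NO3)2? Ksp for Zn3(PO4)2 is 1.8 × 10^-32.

s = 2.4 × 10^-15 M

Zn3(PO4)2(s) ⇌ 3 Zn^2+(aq) + 2 PO4^3-(aq)
Ksp = [Zn^2+]^3[PO4^3-]^2
Let s = moles of Zn3(PO4)2 that dissolve per litre. [Zn^2+] = 0.092 + 3s ≈ 0.092, [PO4^3-] = 2s (Ksp is small, so little additional dissolves).
Ksp ≈ (0.092)^3 × (2s)^2
s = 2.4 x 10^-15 M
Check: 3s = 7.2 × 10^-15 ≪ 0.092, so the approximation is valid.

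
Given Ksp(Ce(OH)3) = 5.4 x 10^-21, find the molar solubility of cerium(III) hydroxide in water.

s ≈ 3.8 × 10^-6 M

Ce(OH)3(s) ⇌ Ce^3+ + 3 OH^-
Ksp = [Ce^3+][OH^-]^3
If s mol/L of Ce(OH)3 dissolves, [Ce^3+] = s and [OH^-] = 3s.
So Ksp = s × (3s)^3 = 27s^4
s = (5.4 x 10^-21 / 27)^(1/4) = 3.8 × 10^-6 M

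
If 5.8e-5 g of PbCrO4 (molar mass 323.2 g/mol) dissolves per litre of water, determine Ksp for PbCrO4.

3.2 x 10^-14

Molar solubility s = (5.8 × 10^-5 g/L) / (323.2 g/mol) = 1.79 x 10^-7 M.
PbCrO4(s) ⇌ Pb^2+ + CrO4^2-
Let s = molar solubility. Then [Pb^2+] = s and [CrO4^2-] = s.
Ksp = [Pb^2+][CrO4^2-]
Ksp = s × s = s^2
With s = 1.79 x 10^-7: Ksp = 3.2 × 10^-14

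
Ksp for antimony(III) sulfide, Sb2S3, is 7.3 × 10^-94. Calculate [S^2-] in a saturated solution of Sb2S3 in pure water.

[S^2-] = 2.8 x 10^-19 M

Sb2S3(s) ⇌ 2 Sb^3+ + 3 S^2-
Ksp = [Sb^3+]^2[S^2-]^3
For each mole of Sb2S3 that dissolves: [Sb^3+] = 2s, [S^2-] = 3s.
So Ksp = (2s)^2 × (3s)^3 = 108s^5
s^5 = 7.3 × 10^-94 / 108, so s = 9.25 × 10^-20 M
[S^2-] = 3s = 2.8 x 10^-19 M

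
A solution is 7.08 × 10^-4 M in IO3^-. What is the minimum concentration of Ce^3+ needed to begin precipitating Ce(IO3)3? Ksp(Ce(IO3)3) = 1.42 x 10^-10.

Ce(IO3)3(s) ⇌ Ce^3+(aq) + 3 IO3^-(aq)
Ksp = [Ce^3+][IO3^-]^3
Precipitation begins when Q = Ksp. With [IO3^-] = 7.08 × 10^-4 M:
1.42 x 10^-10 = (7.08 × 10^-4)^3 × [Ce^3+]
[Ce^3+] = (1.42 x 10^-10 / 3.549 × 10^-10) = 4.00 × 10^-1 M

[Ce^3+] ≈ 4.00 × 10^-1 M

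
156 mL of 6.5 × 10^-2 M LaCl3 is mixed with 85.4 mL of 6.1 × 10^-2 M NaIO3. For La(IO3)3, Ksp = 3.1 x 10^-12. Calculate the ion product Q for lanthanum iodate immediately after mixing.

Total volume = 156 + 85.4 = 241.4 mL.
[La^3+] = 6.5 × 10^-2 × (156/241.4) = 4.20 × 10^-2 M
[IO3^-] = 6.1 × 10^-2 × (85.4/241.4) = 2.16 × 10^-2 M
La(IO3)3(s) ⇌ La^3+(aq) + 3 IO3^-(aq), so Q = [La^3+][IO3^-]^3
Q = (4.20 × 10^-2)(2.16 x 10^-2)^3 = 4.2 × 10^-7
Q > Ksp, so La(IO3)3 will precipitate.

Q = 4.2 x 10^-7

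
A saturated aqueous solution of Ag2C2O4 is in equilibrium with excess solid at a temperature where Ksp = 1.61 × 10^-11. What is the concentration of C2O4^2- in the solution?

Ag2C2O4(s) ⇌ 2 Ag^+ + C2O4^2-
Ksp = [Ag^+]^2[C2O4^2-]
If s mol/L of Ag2C2O4 dissolves, [Ag^+] = 2s and [C2O4^2-] = s.
Ksp = (2s)^2s = 4s^3
s^3 = 1.61 × 10^-11 / 4, so s = 1.591 × 10^-4 M
[C2O4^2-] = s = 1.59 x 10^-4 M

[C2O4^2-] ≈ 1.59 x 10^-4 M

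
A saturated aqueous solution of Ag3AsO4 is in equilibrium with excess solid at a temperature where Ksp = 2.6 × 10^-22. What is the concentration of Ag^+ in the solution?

Ag3AsO4(s) <=> 3 Ag^+(aq) + AsO4^3-(aq)
Ksp = [Ag^+]^3[AsO4^3-]
With molar solubility s: [Ag^+] = 3s, [AsO4^3-] = s.
Substituting: Ksp = (3s)^3s = 27s^4
Solving, s = (2.6 × 10^-22/27)^(1/4) = 1.76 × 10^-6 M
[Ag^+] = 3s = 5.3 × 10^-6 M

[Ag^+] = 5.3e-6 M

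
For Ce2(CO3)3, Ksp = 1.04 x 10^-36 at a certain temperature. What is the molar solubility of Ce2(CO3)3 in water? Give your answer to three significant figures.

Ce2(CO3)3(s) ⇌ 2 Ce^3+ + 3 CO3^2-
Ksp = [Ce^3+]^2[CO3^2-]^3
For each mole of Ce2(CO3)3 that dissolves: [Ce^3+] = 2s, [CO3^2-] = 3s.
So Ksp = (2s)^2 × (3s)^3 = 108s^5
Solving, s = (1.04 x 10^-36/108)^(1/5) = 2.49 x 10^-8 M

s = 2.49 × 10^-8 M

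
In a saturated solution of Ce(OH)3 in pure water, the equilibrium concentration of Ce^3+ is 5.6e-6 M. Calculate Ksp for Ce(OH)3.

Ce(OH)3(s) <=> Ce^3+(aq) + 3 OH^-(aq)
Stoichiometry gives [OH^-] = (3/1)[Ce^3+] = 1.68 × 10^-5 M.
Ksp = [Ce^3+][OH^-]^3
Ksp = 5.6 x 10^-6 × (1.68 × 10^-5)^3 = 2.7 × 10^-20

Ksp = 2.7 × 10^-20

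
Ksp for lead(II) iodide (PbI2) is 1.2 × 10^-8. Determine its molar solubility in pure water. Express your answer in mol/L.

s ≈ 1.4 x 10^-3 M

PbI2(s) ⇌ Pb^2+(aq) + 2 I^-(aq)
Ksp = [Pb^2+][I^-]^2
If s mol/L of PbI2 dissolves, [Pb^2+] = s and [I^-] = 2s.
Ksp = s(2s)^2 = 4s^3
s^3 = 1.2 × 10^-8 / 4, so s = 1.4 x 10^-3 M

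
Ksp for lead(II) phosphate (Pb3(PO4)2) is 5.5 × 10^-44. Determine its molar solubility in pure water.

Pb3(PO4)2(s) <=> 3 Pb^2+(aq) + 2 PO4^3-(aq)
Ksp = [Pb^2+]^3[PO4^3-]^2
With molar solubility s: [Pb^2+] = 3s, [PO4^3-] = 2s.
So Ksp = (3s)^3 × (2s)^2 = 108s^5
Solving, s = (5.5 × 10^-44/108)^(1/5) = 8.7 × 10^-10 M

s = 8.7e-10 M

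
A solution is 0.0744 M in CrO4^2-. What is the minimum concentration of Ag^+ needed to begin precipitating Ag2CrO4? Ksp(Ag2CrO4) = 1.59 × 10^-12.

[Ag^+] ≈ 4.62 × 10^-6 M

Ag2CrO4(s) <=> 2 Ag^+ + CrO4^2-
Ksp = [Ag^+]^2[CrO4^2-]
Precipitation begins when Q = Ksp. With [CrO4^2-] = 0.0744 M:
1.59 × 10^-12 = (0.0744) × [Ag^+]^2
[Ag^+] = (1.59 × 10^-12 / 7.44 × 10^-2)^(1/2) = 4.62 × 10^-6 M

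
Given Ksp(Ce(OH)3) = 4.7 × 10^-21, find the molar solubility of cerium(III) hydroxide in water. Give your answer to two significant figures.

s ≈ 3.6 x 10^-6 M

Ce(OH)3(s) ⇌ Ce^3+ + 3 OH^-
Ksp = [Ce^3+][OH^-]^3
For each mole of Ce(OH)3 that dissolves: [Ce^3+] = s, [OH^-] = 3s.
Substituting: Ksp = s(3s)^3 = 27s^4
s^4 = 4.7 × 10^-21 / 27, so s = 3.6 × 10^-6 M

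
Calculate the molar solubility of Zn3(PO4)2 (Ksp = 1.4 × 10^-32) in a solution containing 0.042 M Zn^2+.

Zn3(PO4)2(s) ⇌ 3 Zn^2+ + 2 PO4^3-
Ksp = [Zn^2+]^3[PO4^3-]^2
Let s be the molar solubility in this solution. [Zn^2+] = 0.042 + 3s ≈ 0.042, [PO4^3-] = 2s (common-ion effect: Zn^2+ is already 0.042 M).
Ksp ≈ (0.042)^3 × (2s)^2
s = 6.9 x 10^-15 M
Check: 3s = 2.1 x 10^-14 ≪ 0.042, so the approximation is valid.

6.9 x 10^-15 M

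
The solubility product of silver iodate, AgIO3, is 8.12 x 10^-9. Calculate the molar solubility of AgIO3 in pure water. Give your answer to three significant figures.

9.01 × 10^-5 M

AgIO3(s) <=> Ag^+(aq) + IO3^-(aq)
Ksp = [Ag^+][IO3^-]
With molar solubility s: [Ag^+] = s, [IO3^-] = s.
Ksp = (s)(s) = s^2
s = (8.12 x 10^-9)^(1/2) = 9.01 × 10^-5 M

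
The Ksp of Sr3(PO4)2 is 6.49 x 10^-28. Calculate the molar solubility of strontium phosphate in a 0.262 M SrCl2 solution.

s ≈ 9.50e-14 M

Sr3(PO4)2(s) ⇌ 3 Sr^2+(aq) + 2 PO4^3-(aq)
Ksp = [Sr^2+]^3[PO4^3-]^2
Let s = moles of Sr3(PO4)2 that dissolve per litre. [Sr^2+] = 0.262 + 3s ≈ 0.262, [PO4^3-] = 2s (common-ion effect: Sr^2+ is already 0.262 M).
Ksp ≈ (0.262)^3 × (2s)^2
s = 9.50 × 10^-14 M
Check: 3s = 2.8 x 10^-13 ≪ 0.262, so the approximation is valid.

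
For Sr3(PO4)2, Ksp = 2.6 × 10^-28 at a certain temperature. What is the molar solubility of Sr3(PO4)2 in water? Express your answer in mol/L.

Sr3(PO4)2(s) ⇌ 3 Sr^2+ + 2 PO4^3-
Ksp = [Sr^2+]^3[PO4^3-]^2
With molar solubility s: [Sr^2+] = 3s, [PO4^3-] = 2s.
So Ksp = (3s)^3 × (2s)^2 = 108s^5
s = (2.6 × 10^-28 / 108)^(1/5) = 1.2 x 10^-6 M

s ≈ 1.2 x 10^-6 M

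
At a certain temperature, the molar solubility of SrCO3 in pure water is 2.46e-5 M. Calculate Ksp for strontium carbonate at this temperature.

SrCO3(s) ⇌ Sr^2+ + CO3^2-
If s mol/L of SrCO3 dissolves, [Sr^2+] = s and [CO3^2-] = s.
Ksp = [Sr^2+][CO3^2-]
Ksp = (s)(s) = s^2
With s = 2.46 × 10^-5: Ksp = 6.05 × 10^-10

Ksp ≈ 6.05e-10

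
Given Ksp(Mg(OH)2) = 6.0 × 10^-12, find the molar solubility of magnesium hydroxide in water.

Mg(OH)2(s) <=> Mg^2+ + 2 OH^-
Ksp = [Mg^2+][OH^-]^2
Let s = molar solubility. Then [Mg^2+] = s and [OH^-] = 2s.
Substituting: Ksp = s(2s)^2 = 4s^3
s = (6.0 × 10^-12 / 4)^(1/3) = 1.1 x 10^-4 M

s = 1.1 × 10^-4 M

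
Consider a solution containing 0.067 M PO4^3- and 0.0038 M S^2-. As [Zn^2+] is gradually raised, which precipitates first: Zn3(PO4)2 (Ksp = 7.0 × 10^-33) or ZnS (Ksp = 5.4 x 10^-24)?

ZnS

Each salt begins to precipitate when Q = Ksp, i.e. when [Zn^2+] reaches its threshold.
For Zn3(PO4)2: 7.0 × 10^-33 = (0.067)^2 × [Zn^2+]^3  ⇒  [Zn^2+] = 1.2 x 10^-10 M.
For ZnS: 5.4 x 10^-24 = 0.0038 × [Zn^2+]  ⇒  [Zn^2+] = 1.4 × 10^-21 M.
The salt with the lower threshold [Zn^2+] precipitates first: ZnS.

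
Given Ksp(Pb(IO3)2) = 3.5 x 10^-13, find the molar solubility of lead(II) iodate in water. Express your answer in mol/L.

Pb(IO3)2(s) ⇌ Pb^2+(aq) + 2 IO3^-(aq)
Ksp = [Pb^2+][IO3^-]^2
Let s = molar solubility. Then [Pb^2+] = s and [IO3^-] = 2s.
So Ksp = s × (2s)^2 = 4s^3
Solving, s = (3.5 x 10^-13/4)^(1/3) = 4.4 × 10^-5 M

s = 4.4 × 10^-5 M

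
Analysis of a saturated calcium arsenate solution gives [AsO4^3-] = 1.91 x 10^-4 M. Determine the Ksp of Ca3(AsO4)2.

8.58 × 10^-19

Ca3(AsO4)2(s) ⇌ 3 Ca^2+ + 2 AsO4^3-
Stoichiometry gives [Ca^2+] = (3/2)[AsO4^3-] = 2.865 × 10^-4 M.
Ksp = [Ca^2+]^3[AsO4^3-]^2
Ksp = (2.865 x 10^-4)^3 × (1.91 × 10^-4)^2 = 8.58 x 10^-19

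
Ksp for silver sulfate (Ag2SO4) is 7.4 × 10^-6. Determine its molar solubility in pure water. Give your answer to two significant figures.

s = 1.2 × 10^-2 M

Ag2SO4(s) ⇌ 2 Ag^+(aq) + SO4^2-(aq)
Ksp = [Ag^+]^2[SO4^2-]
For each mole of Ag2SO4 that dissolves: [Ag^+] = 2s, [SO4^2-] = s.
Substituting: Ksp = (2s)^2s = 4s^3
s = (7.4 × 10^-6 / 4)^(1/3) = 1.2 × 10^-2 M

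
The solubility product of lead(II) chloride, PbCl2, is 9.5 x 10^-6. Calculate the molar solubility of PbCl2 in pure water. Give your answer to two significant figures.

1.3 x 10^-2 M

PbCl2(s) ⇌ Pb^2+ + 2 Cl^-
Ksp = [Pb^2+][Cl^-]^2
With molar solubility s: [Pb^2+] = s, [Cl^-] = 2s.
Substituting: Ksp = s(2s)^2 = 4s^3
s = (9.5 x 10^-6 / 4)^(1/3) = 1.3 x 10^-2 M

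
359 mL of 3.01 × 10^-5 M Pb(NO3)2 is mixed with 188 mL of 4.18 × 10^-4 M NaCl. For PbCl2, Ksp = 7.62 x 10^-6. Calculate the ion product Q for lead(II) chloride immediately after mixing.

Total volume = 359 + 188 = 547 mL.
[Pb^2+] = 3.01 × 10^-5 × (359/547) = 1.975 × 10^-5 M
[Cl^-] = 4.18 × 10^-4 × (188/547) = 1.437 x 10^-4 M
PbCl2(s) ⇌ Pb^2+(aq) + 2 Cl^-(aq), so Q = [Pb^2+][Cl^-]^2
Q = (1.975 x 10^-5)(1.437 × 10^-4)^2 = 4.08 × 10^-13
Q < Ksp, so no precipitate of PbCl2 forms.

Q = 4.08 × 10^-13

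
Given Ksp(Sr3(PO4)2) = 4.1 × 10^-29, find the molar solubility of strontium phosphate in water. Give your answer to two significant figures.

Sr3(PO4)2(s) <=> 3 Sr^2+(aq) + 2 PO4^3-(aq)
Ksp = [Sr^2+]^3[PO4^3-]^2
If s mol/L of Sr3(PO4)2 dissolves, [Sr^2+] = 3s and [PO4^3-] = 2s.
Ksp = (3s)^3(2s)^2 = 108s^5
Solving, s = (4.1 × 10^-29/108)^(1/5) = 8.2 × 10^-7 M

8.2 x 10^-7 M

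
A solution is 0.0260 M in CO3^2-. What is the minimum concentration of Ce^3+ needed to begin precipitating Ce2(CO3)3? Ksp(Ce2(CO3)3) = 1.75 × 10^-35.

[Ce^3+] = 9.98 × 10^-16 M

Ce2(CO3)3(s) ⇌ 2 Ce^3+ + 3 CO3^2-
Ksp = [Ce^3+]^2[CO3^2-]^3
Precipitation begins when Q = Ksp. With [CO3^2-] = 0.0260 M:
1.75 × 10^-35 = (0.0260)^3 × [Ce^3+]^2
[Ce^3+] = (1.75 × 10^-35 / 1.758 × 10^-5)^(1/2) = 9.98 x 10^-16 M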